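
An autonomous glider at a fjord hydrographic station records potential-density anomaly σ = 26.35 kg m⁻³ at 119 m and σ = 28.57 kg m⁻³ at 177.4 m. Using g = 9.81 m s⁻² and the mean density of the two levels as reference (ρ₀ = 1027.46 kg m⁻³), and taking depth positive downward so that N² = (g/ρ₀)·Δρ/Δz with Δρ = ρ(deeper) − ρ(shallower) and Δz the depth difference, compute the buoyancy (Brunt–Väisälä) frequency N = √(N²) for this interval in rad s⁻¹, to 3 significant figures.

0.0191 rad s⁻¹

Δρ = 1028.57 − 1026.35 = 2.22 kg m⁻³ over Δz = 177.4 − 119 = 58.4 m.
N² = (9.81/1027.46) × (2.22/58.4) = 3.6295 × 10⁻⁴ s⁻².
N = √(3.6295 × 10⁻⁴) = 0.019051 rad s⁻¹ ≈ 0.0191 rad s⁻¹.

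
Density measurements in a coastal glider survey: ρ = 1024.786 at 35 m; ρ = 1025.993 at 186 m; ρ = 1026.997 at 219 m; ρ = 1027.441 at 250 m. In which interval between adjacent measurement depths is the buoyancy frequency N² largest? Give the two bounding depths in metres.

Compute the density gradient over each adjacent pair:
  35–186 m: Δρ/Δz = 1.207/151 = 8.0 × 10⁻³ kg m⁻⁴
  186–219 m: Δρ/Δz = 1.004/33 = 0.030 kg m⁻⁴
  219–250 m: Δρ/Δz = 0.444/31 = 0.014 kg m⁻⁴
The largest gradient is in the 186–219 m interval — the pycnocline.

186–219 m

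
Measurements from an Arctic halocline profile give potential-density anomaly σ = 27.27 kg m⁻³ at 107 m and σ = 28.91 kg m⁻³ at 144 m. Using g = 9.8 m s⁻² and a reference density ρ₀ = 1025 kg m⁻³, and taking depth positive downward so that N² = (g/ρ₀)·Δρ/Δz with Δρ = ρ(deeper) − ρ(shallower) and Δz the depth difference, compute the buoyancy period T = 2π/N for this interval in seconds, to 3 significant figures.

Δρ = 1028.91 − 1027.27 = 1.64 kg m⁻³ over Δz = 144 − 107 = 37 m.
N² = (9.8/1025) × (1.64/37) = 4.2378 × 10⁻⁴ s⁻².
N = √(4.2378 × 10⁻⁴) = 0.020586 rad s⁻¹, so T = 2π/N = 305.22 s ≈ 305 s.
Since Δρ > 0 the layer is stably stratified.

305 s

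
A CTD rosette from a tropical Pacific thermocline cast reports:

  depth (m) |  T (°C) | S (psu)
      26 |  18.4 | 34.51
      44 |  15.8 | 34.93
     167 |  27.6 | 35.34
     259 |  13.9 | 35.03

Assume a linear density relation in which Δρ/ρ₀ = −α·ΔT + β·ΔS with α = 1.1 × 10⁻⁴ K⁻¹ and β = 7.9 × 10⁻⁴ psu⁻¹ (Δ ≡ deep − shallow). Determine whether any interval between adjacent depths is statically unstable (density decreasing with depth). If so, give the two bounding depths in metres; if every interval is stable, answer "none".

44–167 m

Evaluate Δρ/ρ₀ = −αΔT + βΔS across each adjacent pair:
  26–44 m: −αΔT+βΔS = −(1.1 × 10⁻⁴)(-2.6)+(7.9 × 10⁻⁴)(+0.42) = 6.2 × 10⁻⁴ → stable
  44–167 m: −αΔT+βΔS = −(1.1 × 10⁻⁴)(+11.8)+(7.9 × 10⁻⁴)(+0.41) = -9.7 × 10⁻⁴ → UNSTABLE
  167–259 m: −αΔT+βΔS = −(1.1 × 10⁻⁴)(-13.7)+(7.9 × 10⁻⁴)(-0.31) = 1.3 × 10⁻³ → stable
The 44–167 m interval has Δρ < 0: lighter water underlies denser water.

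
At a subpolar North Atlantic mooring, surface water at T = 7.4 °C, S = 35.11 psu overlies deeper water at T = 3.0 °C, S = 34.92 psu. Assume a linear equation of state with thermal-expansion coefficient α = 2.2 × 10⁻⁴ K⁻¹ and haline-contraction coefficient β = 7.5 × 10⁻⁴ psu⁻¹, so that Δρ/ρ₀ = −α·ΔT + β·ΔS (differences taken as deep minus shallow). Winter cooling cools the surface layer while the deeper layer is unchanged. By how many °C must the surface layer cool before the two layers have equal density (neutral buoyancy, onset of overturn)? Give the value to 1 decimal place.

3.8 °C

Neutral buoyancy requires Δρ = 0, i.e. −α(T_deep − T_surf′) + β(S_deep − S_surf) = 0.
T_surf′ = T_deep − (β/α)·ΔS = 3.0 − (7.5 × 10⁻⁴/2.2 × 10⁻⁴)·(-0.19) = 3.648 °C.
Cooling required: 7.4 − (3.648) = 3.752 °C.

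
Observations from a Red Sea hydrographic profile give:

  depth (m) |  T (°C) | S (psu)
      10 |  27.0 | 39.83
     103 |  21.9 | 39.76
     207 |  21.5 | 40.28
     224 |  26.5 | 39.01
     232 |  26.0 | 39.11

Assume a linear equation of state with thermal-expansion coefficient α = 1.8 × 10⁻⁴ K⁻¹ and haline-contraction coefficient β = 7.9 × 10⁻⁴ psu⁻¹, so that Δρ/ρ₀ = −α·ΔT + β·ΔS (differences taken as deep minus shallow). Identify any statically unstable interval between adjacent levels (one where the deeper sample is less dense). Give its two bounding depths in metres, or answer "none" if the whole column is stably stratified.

Evaluate Δρ/ρ₀ = −αΔT + βΔS across each adjacent pair:
  10–103 m: −αΔT+βΔS = −(1.8 × 10⁻⁴)(-5.1)+(7.9 × 10⁻⁴)(-0.07) = 8.6 × 10⁻⁴ → stable
  103–207 m: −αΔT+βΔS = −(1.8 × 10⁻⁴)(-0.4)+(7.9 × 10⁻⁴)(+0.52) = 4.8 × 10⁻⁴ → stable
  207–224 m: −αΔT+βΔS = −(1.8 × 10⁻⁴)(+5.0)+(7.9 × 10⁻⁴)(-1.27) = -1.9 × 10⁻³ → UNSTABLE
  224–232 m: −αΔT+βΔS = −(1.8 × 10⁻⁴)(-0.5)+(7.9 × 10⁻⁴)(+0.10) = 1.7 × 10⁻⁴ → stable
The 207–224 m interval has Δρ < 0: lighter water underlies denser water.

207–224 m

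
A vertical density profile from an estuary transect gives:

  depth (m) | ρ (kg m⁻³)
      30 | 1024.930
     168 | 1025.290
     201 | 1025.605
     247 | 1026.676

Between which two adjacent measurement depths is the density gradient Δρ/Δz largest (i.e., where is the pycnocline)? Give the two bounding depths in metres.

201–247 m

Compute the density gradient over each adjacent pair:
  30–168 m: Δρ/Δz = 0.360/138 = 2.6 × 10⁻³ kg m⁻⁴
  168–201 m: Δρ/Δz = 0.315/33 = 9.5 × 10⁻³ kg m⁻⁴
  201–247 m: Δρ/Δz = 1.071/46 = 0.023 kg m⁻⁴
The largest gradient is in the 201–247 m interval — the pycnocline.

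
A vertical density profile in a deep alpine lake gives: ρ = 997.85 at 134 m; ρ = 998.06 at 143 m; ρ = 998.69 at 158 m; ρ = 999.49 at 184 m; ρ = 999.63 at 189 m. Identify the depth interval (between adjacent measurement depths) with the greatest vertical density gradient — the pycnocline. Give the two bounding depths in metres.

143–158 m

Compute the density gradient over each adjacent pair:
  134–143 m: Δρ/Δz = 0.21/9 = 0.023 kg m⁻⁴
  143–158 m: Δρ/Δz = 0.63/15 = 0.042 kg m⁻⁴
  158–184 m: Δρ/Δz = 0.80/26 = 0.031 kg m⁻⁴
  184–189 m: Δρ/Δz = 0.14/5 = 0.028 kg m⁻⁴
The largest gradient is in the 143–158 m interval — the pycnocline.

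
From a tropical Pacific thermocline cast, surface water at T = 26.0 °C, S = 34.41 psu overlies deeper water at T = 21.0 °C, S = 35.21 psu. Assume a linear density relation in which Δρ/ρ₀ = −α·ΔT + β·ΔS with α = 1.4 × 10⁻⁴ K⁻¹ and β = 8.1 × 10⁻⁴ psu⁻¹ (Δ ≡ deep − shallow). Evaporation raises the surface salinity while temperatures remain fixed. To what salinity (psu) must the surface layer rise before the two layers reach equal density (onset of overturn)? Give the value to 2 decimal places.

36.07 psu

Neutral buoyancy requires −α(T_deep − T_surf) + β(S_deep − S_surf′) = 0.
S_surf′ = S_deep − (α/β)·ΔT = 35.21 − (1.4 × 10⁻⁴/8.1 × 10⁻⁴)·(-5.0) = 36.0742 psu.
Increase required: 36.0742 − 34.41 = 1.6642 psu.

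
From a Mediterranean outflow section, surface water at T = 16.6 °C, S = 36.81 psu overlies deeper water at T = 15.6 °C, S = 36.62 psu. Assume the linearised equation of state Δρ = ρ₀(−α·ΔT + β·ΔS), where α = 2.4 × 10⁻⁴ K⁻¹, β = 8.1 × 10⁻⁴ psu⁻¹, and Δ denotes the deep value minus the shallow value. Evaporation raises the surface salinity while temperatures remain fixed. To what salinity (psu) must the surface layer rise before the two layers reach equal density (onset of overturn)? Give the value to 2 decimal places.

Neutral buoyancy requires −α(T_deep − T_surf) + β(S_deep − S_surf′) = 0.
S_surf′ = S_deep − (α/β)·ΔT = 36.62 − (2.4 × 10⁻⁴/8.1 × 10⁻⁴)·(-1.0) = 36.9163 psu.
Increase required: 36.9163 − 36.81 = 0.1063 psu.

36.92 psu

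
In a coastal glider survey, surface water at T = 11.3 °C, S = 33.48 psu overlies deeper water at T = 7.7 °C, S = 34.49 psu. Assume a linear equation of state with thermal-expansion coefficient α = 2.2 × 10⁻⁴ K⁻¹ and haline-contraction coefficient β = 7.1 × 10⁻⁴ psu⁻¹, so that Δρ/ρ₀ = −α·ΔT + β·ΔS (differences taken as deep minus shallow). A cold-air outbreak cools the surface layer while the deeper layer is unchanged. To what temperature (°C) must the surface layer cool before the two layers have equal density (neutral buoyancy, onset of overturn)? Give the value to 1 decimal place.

Neutral buoyancy requires Δρ = 0, i.e. −α(T_deep − T_surf′) + β(S_deep − S_surf) = 0.
T_surf′ = T_deep − (β/α)·ΔS = 7.7 − (7.1 × 10⁻⁴/2.2 × 10⁻⁴)·(+1.01) = 4.440 °C.
Cooling required: 11.3 − (4.440) = 6.860 °C.

4.4 °C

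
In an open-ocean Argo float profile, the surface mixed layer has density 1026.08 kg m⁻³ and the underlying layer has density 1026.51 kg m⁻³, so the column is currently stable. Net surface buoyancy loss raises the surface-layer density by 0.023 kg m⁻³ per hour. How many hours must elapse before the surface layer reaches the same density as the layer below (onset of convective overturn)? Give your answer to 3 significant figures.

Density deficit of the surface layer: 1026.51 − 1026.08 = 0.43 kg m⁻³.
Required change = 0.43 / 0.023 = 18.7 hours.

18.7 hours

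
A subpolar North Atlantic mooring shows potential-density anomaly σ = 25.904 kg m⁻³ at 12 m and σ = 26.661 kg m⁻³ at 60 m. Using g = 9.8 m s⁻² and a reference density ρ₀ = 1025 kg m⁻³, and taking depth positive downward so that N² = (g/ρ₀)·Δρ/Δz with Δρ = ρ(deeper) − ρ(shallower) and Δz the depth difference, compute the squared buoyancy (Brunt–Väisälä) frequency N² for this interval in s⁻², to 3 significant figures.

1.51 × 10⁻⁴ s⁻²

Δρ = 1026.661 − 1025.904 = 0.757 kg m⁻³ over Δz = 60 − 12 = 48 m.
N² = (9.8/1025) × (0.757/48) = 1.5078 × 10⁻⁴ s⁻² ≈ 1.51 × 10⁻⁴ s⁻².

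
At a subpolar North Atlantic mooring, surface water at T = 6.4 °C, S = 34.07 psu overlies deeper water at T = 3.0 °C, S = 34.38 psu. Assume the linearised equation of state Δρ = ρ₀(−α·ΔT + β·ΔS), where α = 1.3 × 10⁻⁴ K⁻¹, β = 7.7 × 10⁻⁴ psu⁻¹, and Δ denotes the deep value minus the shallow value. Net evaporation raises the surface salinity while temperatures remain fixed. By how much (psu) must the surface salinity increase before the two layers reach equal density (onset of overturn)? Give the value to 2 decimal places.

0.88 psu

Neutral buoyancy requires −α(T_deep − T_surf) + β(S_deep − S_surf′) = 0.
S_surf′ = S_deep − (α/β)·ΔT = 34.38 − (1.3 × 10⁻⁴/7.7 × 10⁻⁴)·(-3.4) = 34.9540 psu.
Increase required: 34.9540 − 34.07 = 0.8840 psu.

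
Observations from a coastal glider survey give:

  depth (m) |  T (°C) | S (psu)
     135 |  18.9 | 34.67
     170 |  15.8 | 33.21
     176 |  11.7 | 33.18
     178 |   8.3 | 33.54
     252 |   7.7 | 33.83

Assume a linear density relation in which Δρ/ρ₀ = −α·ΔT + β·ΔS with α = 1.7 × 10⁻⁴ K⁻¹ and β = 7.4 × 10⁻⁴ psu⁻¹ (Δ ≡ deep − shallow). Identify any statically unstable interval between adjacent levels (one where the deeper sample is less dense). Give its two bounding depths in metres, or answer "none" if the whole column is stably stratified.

Evaluate Δρ/ρ₀ = −αΔT + βΔS across each adjacent pair:
  135–170 m: −αΔT+βΔS = −(1.7 × 10⁻⁴)(-3.1)+(7.4 × 10⁻⁴)(-1.46) = -5.5 × 10⁻⁴ → UNSTABLE
  170–176 m: −αΔT+βΔS = −(1.7 × 10⁻⁴)(-4.1)+(7.4 × 10⁻⁴)(-0.03) = 6.7 × 10⁻⁴ → stable
  176–178 m: −αΔT+βΔS = −(1.7 × 10⁻⁴)(-3.4)+(7.4 × 10⁻⁴)(+0.36) = 8.4 × 10⁻⁴ → stable
  178–252 m: −αΔT+βΔS = −(1.7 × 10⁻⁴)(-0.6)+(7.4 × 10⁻⁴)(+0.29) = 3.2 × 10⁻⁴ → stable
The 135–170 m interval has Δρ < 0: lighter water underlies denser water.

135–170 m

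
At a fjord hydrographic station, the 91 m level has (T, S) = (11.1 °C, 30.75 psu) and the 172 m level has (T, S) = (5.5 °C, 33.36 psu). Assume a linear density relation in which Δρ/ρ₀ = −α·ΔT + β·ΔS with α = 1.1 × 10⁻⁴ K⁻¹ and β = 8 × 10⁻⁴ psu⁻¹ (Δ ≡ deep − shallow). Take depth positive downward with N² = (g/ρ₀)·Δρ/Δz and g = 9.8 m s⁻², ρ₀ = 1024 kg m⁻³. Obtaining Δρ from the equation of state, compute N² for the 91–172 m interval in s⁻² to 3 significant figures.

ΔT = -5.6 K, ΔS = +2.61 psu (deep − shallow).
Δρ/ρ₀ = −αΔT + βΔS = 6.16 × 10⁻⁴ + 2.088 × 10⁻³ = 2.704 × 10⁻³, so Δρ ≈ 2.769 kg m⁻³.
N² = (g/ρ₀)·Δρ/Δz = g·(Δρ/ρ₀)/Δz = 9.8 × 2.704 × 10⁻³ / 81 = 3.2715 × 10⁻⁴ s⁻² ≈ 3.27 × 10⁻⁴ s⁻².

3.27 × 10⁻⁴ s⁻²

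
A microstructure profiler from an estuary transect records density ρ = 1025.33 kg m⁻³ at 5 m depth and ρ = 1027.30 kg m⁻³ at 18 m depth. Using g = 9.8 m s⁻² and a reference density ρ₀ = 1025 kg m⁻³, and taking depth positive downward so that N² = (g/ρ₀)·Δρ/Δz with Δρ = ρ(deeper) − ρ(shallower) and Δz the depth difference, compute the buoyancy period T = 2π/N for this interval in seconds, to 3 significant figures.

Δρ = 1027.30 − 1025.33 = 1.97 kg m⁻³ over Δz = 18 − 5 = 13 m.
N² = (9.8/1025) × (1.97/13) = 1.4489 × 10⁻³ s⁻².
N = √(1.4489 × 10⁻³) = 0.038064 rad s⁻¹, so T = 2π/N = 165.07 s ≈ 165 s.
N² > 0, so the interval is statically stable.

165 s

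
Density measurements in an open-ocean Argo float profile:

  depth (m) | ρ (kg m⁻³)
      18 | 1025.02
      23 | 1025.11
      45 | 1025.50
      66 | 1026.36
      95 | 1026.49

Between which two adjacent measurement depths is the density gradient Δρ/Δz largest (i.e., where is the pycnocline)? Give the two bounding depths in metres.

Compute the density gradient over each adjacent pair:
  18–23 m: Δρ/Δz = 0.09/5 = 0.018 kg m⁻⁴
  23–45 m: Δρ/Δz = 0.39/22 = 0.018 kg m⁻⁴
  45–66 m: Δρ/Δz = 0.86/21 = 0.041 kg m⁻⁴
  66–95 m: Δρ/Δz = 0.13/29 = 4.5 × 10⁻³ kg m⁻⁴
The largest gradient is in the 45–66 m interval — the pycnocline.

45–66 m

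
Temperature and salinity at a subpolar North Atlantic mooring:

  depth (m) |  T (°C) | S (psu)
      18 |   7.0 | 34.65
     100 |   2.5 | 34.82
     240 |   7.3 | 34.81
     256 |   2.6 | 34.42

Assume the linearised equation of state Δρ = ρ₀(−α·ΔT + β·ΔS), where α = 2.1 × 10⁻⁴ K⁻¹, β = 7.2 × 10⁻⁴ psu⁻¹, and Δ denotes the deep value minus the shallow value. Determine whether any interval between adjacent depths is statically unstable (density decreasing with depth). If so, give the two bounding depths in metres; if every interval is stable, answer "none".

Evaluate Δρ/ρ₀ = −αΔT + βΔS across each adjacent pair:
  18–100 m: −αΔT+βΔS = −(2.1 × 10⁻⁴)(-4.5)+(7.2 × 10⁻⁴)(+0.17) = 1.1 × 10⁻³ → stable
  100–240 m: −αΔT+βΔS = −(2.1 × 10⁻⁴)(+4.8)+(7.2 × 10⁻⁴)(-0.01) = -1.0 × 10⁻³ → UNSTABLE
  240–256 m: −αΔT+βΔS = −(2.1 × 10⁻⁴)(-4.7)+(7.2 × 10⁻⁴)(-0.39) = 7.1 × 10⁻⁴ → stable
The 100–240 m interval has Δρ < 0: lighter water underlies denser water.

100–240 m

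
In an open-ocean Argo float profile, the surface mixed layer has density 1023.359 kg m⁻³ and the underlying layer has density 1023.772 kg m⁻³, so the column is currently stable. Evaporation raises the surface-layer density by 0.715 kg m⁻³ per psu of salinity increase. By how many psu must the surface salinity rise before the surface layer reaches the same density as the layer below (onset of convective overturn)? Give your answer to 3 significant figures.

Density deficit of the surface layer: 1023.772 − 1023.359 = 0.413 kg m⁻³.
Required change = 0.413 / 0.715 = 0.578 psu.

0.578 psu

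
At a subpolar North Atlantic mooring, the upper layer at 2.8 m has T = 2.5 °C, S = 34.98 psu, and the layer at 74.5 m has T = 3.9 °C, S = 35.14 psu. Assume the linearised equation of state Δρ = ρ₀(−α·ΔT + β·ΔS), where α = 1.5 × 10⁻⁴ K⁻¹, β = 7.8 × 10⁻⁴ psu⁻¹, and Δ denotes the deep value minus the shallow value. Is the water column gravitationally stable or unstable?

ΔT = 3.9 − 2.5 = +1.4 K and ΔS = 35.14 − 34.98 = +0.16 psu (deep − shallow).
−αΔT = -2.10 × 10⁻⁴; βΔS = 1.248 × 10⁻⁴; sum Δρ/ρ₀ = -8.52 × 10⁻⁵.
Δρ/ρ₀ < 0, so Δρ < 0: deeper water is lighter → statically unstable; the column would overturn.

unstable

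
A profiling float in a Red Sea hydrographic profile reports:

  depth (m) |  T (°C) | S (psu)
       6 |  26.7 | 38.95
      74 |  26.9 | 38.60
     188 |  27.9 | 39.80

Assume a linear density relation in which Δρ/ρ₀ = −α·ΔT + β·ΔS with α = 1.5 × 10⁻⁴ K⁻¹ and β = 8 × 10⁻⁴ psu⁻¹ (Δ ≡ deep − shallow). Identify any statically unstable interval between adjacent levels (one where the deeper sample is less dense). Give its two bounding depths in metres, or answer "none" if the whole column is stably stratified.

Evaluate Δρ/ρ₀ = −αΔT + βΔS across each adjacent pair:
  6–74 m: −αΔT+βΔS = −(1.5 × 10⁻⁴)(+0.2)+(8 × 10⁻⁴)(-0.35) = -3.1 × 10⁻⁴ → UNSTABLE
  74–188 m: −αΔT+βΔS = −(1.5 × 10⁻⁴)(+1.0)+(8 × 10⁻⁴)(+1.20) = 8.1 × 10⁻⁴ → stable
The 6–74 m interval has Δρ < 0: lighter water underlies denser water.

6–74 m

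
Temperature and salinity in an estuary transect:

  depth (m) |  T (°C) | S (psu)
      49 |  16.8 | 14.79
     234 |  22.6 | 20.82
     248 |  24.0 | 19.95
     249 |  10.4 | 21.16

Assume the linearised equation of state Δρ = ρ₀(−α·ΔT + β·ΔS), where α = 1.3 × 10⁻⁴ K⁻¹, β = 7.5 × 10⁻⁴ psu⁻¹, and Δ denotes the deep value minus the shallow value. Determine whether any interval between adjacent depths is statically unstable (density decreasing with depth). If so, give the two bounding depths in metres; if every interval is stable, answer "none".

Evaluate Δρ/ρ₀ = −αΔT + βΔS across each adjacent pair:
  49–234 m: −αΔT+βΔS = −(1.3 × 10⁻⁴)(+5.8)+(7.5 × 10⁻⁴)(+6.03) = 3.8 × 10⁻³ → stable
  234–248 m: −αΔT+βΔS = −(1.3 × 10⁻⁴)(+1.4)+(7.5 × 10⁻⁴)(-0.87) = -8.3 × 10⁻⁴ → UNSTABLE
  248–249 m: −αΔT+βΔS = −(1.3 × 10⁻⁴)(-13.6)+(7.5 × 10⁻⁴)(+1.21) = 2.7 × 10⁻³ → stable
The 234–248 m interval has Δρ < 0: lighter water underlies denser water.

234–248 m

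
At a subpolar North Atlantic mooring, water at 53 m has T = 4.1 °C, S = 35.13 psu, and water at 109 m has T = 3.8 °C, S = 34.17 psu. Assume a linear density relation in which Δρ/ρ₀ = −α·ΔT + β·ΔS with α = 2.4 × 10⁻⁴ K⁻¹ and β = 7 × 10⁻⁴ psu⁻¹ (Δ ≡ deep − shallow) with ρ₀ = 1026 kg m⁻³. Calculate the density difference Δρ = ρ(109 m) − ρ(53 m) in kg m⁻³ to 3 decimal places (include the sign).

ΔT = -0.3 K, ΔS = -0.96 psu (deep − shallow).
Δρ/ρ₀ = −(2.4 × 10⁻⁴)(-0.3) + (7 × 10⁻⁴)(-0.96) = -6.00 × 10⁻⁴.
Δρ = 1026 × (-6.00 × 10⁻⁴) = -0.616 kg m⁻³.
Negative Δρ: lighter below, statically unstable.

-0.616 kg m⁻³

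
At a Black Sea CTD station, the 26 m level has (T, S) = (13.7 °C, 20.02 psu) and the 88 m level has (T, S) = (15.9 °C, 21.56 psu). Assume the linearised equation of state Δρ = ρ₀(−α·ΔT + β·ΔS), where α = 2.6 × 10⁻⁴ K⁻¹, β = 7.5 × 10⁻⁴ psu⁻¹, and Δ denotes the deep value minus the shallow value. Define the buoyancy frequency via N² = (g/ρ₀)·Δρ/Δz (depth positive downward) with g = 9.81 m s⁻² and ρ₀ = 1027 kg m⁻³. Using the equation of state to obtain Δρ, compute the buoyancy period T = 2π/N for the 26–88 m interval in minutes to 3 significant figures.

10.9 min

ΔT = +2.2 K, ΔS = +1.54 psu (deep − shallow).
Δρ/ρ₀ = −αΔT + βΔS = -5.72 × 10⁻⁴ + 1.155 × 10⁻³ = 5.83 × 10⁻⁴, so Δρ ≈ 0.5987 kg m⁻³.
N² = (g/ρ₀)·Δρ/Δz = g·(Δρ/ρ₀)/Δz = 9.81 × 5.83 × 10⁻⁴ / 62 = 9.2246 × 10⁻⁵ s⁻².
N = √(9.2246 × 10⁻⁵) = 9.6045 × 10⁻³ rad s⁻¹ → T = 2π/N = 654.19 s = 10.903 min ≈ 10.9 min.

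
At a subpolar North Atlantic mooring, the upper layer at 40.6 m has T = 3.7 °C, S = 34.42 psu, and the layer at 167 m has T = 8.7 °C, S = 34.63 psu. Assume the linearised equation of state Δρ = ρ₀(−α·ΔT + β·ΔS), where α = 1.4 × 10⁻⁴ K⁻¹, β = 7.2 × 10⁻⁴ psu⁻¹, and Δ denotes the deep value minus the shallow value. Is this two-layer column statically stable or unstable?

ΔT = 8.7 − 3.7 = +5.0 K and ΔS = 34.63 − 34.42 = +0.21 psu (deep − shallow).
−αΔT = -7.00 × 10⁻⁴; βΔS = 1.512 × 10⁻⁴; sum Δρ/ρ₀ = -5.488 × 10⁻⁴.
Δρ/ρ₀ < 0, so Δρ < 0: deeper water is lighter → statically unstable; the column would overturn.

unstable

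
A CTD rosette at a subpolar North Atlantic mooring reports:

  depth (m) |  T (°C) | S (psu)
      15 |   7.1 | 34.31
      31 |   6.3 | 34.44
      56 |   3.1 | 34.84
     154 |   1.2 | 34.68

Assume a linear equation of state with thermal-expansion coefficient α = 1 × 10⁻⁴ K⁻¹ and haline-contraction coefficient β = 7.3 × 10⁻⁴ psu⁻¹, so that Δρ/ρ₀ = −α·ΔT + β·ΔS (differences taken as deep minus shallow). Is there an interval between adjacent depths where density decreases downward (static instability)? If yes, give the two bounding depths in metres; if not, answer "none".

none

Evaluate Δρ/ρ₀ = −αΔT + βΔS across each adjacent pair:
  15–31 m: −αΔT+βΔS = −(1 × 10⁻⁴)(-0.8)+(7.3 × 10⁻⁴)(+0.13) = 1.7 × 10⁻⁴ → stable
  31–56 m: −αΔT+βΔS = −(1 × 10⁻⁴)(-3.2)+(7.3 × 10⁻⁴)(+0.40) = 6.1 × 10⁻⁴ → stable
  56–154 m: −αΔT+βΔS = −(1 × 10⁻⁴)(-1.9)+(7.3 × 10⁻⁴)(-0.16) = 7.3 × 10⁻⁵ → stable
Every interval has Δρ > 0: the column is stably stratified throughout.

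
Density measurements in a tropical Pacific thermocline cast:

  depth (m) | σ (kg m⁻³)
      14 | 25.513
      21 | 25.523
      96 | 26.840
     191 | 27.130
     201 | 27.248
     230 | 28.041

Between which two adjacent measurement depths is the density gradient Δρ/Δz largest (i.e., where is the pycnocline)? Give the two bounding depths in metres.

201–230 m

Compute the density gradient over each adjacent pair:
  14–21 m: Δρ/Δz = 0.010/7 = 1.4 × 10⁻³ kg m⁻⁴
  21–96 m: Δρ/Δz = 1.317/75 = 0.018 kg m⁻⁴
  96–191 m: Δρ/Δz = 0.290/95 = 3.1 × 10⁻³ kg m⁻⁴
  191–201 m: Δρ/Δz = 0.118/10 = 0.012 kg m⁻⁴
  201–230 m: Δρ/Δz = 0.793/29 = 0.027 kg m⁻⁴
The largest gradient is in the 201–230 m interval — the pycnocline.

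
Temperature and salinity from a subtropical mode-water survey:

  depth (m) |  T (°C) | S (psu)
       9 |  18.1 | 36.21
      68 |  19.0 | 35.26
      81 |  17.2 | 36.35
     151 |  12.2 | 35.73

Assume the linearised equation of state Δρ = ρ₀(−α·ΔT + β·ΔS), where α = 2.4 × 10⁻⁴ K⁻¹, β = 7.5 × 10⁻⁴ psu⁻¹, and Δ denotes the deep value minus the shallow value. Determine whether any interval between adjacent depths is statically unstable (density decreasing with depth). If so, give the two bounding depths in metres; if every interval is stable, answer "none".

Evaluate Δρ/ρ₀ = −αΔT + βΔS across each adjacent pair:
  9–68 m: −αΔT+βΔS = −(2.4 × 10⁻⁴)(+0.9)+(7.5 × 10⁻⁴)(-0.95) = -9.3 × 10⁻⁴ → UNSTABLE
  68–81 m: −αΔT+βΔS = −(2.4 × 10⁻⁴)(-1.8)+(7.5 × 10⁻⁴)(+1.09) = 1.2 × 10⁻³ → stable
  81–151 m: −αΔT+βΔS = −(2.4 × 10⁻⁴)(-5.0)+(7.5 × 10⁻⁴)(-0.62) = 7.4 × 10⁻⁴ → stable
The 9–68 m interval has Δρ < 0: lighter water underlies denser water.

9–68 m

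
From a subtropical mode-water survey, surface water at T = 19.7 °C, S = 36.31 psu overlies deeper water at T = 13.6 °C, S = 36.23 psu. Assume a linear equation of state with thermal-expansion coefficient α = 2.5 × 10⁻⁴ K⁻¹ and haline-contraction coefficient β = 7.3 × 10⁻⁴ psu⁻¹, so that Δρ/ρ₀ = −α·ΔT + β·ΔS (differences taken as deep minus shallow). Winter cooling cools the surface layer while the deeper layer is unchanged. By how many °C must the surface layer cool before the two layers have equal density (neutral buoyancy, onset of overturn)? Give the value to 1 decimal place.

Neutral buoyancy requires Δρ = 0, i.e. −α(T_deep − T_surf′) + β(S_deep − S_surf) = 0.
T_surf′ = T_deep − (β/α)·ΔS = 13.6 − (7.3 × 10⁻⁴/2.5 × 10⁻⁴)·(-0.08) = 13.834 °C.
Cooling required: 19.7 − (13.834) = 5.866 °C.

5.9 °C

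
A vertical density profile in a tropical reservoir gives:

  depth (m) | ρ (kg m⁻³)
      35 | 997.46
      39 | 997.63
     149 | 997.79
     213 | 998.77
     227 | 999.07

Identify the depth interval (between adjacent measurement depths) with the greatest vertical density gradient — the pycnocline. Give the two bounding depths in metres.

35–39 m

Compute the density gradient over each adjacent pair:
  35–39 m: Δρ/Δz = 0.17/4 = 0.043 kg m⁻⁴
  39–149 m: Δρ/Δz = 0.16/110 = 1.5 × 10⁻³ kg m⁻⁴
  149–213 m: Δρ/Δz = 0.98/64 = 0.015 kg m⁻⁴
  213–227 m: Δρ/Δz = 0.30/14 = 0.021 kg m⁻⁴
The largest gradient is in the 35–39 m interval — the pycnocline.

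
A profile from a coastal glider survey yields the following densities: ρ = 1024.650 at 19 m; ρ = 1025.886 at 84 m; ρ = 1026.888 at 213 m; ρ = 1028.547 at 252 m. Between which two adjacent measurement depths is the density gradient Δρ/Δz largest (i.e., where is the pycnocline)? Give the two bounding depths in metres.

213–252 m

Compute the density gradient over each adjacent pair:
  19–84 m: Δρ/Δz = 1.236/65 = 0.019 kg m⁻⁴
  84–213 m: Δρ/Δz = 1.002/129 = 7.8 × 10⁻³ kg m⁻⁴
  213–252 m: Δρ/Δz = 1.659/39 = 0.043 kg m⁻⁴
The largest gradient is in the 213–252 m interval — the pycnocline.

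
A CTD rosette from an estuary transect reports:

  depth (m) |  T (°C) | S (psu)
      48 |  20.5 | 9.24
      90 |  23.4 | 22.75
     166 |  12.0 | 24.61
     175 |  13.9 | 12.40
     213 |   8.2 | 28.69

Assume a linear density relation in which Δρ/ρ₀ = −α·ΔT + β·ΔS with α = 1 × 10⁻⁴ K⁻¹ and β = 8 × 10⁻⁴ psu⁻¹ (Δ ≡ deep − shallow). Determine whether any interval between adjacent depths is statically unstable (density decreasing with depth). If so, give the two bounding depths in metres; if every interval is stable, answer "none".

Evaluate Δρ/ρ₀ = −αΔT + βΔS across each adjacent pair:
  48–90 m: −αΔT+βΔS = −(1 × 10⁻⁴)(+2.9)+(8 × 10⁻⁴)(+13.51) = 0.011 → stable
  90–166 m: −αΔT+βΔS = −(1 × 10⁻⁴)(-11.4)+(8 × 10⁻⁴)(+1.86) = 2.6 × 10⁻³ → stable
  166–175 m: −αΔT+βΔS = −(1 × 10⁻⁴)(+1.9)+(8 × 10⁻⁴)(-12.21) = -0.010 → UNSTABLE
  175–213 m: −αΔT+βΔS = −(1 × 10⁻⁴)(-5.7)+(8 × 10⁻⁴)(+16.29) = 0.014 → stable
The 166–175 m interval has Δρ < 0: lighter water underlies denser water.

166–175 m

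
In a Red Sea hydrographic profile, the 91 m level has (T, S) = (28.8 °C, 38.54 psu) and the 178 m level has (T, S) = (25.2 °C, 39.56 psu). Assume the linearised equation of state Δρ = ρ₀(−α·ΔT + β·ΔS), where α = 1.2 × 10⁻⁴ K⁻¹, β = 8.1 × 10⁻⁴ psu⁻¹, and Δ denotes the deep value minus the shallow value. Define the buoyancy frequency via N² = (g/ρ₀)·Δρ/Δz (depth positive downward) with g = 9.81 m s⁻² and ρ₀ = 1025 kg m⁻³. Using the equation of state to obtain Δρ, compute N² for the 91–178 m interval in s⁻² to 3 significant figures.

1.42 × 10⁻⁴ s⁻²

ΔT = -3.6 K, ΔS = +1.02 psu (deep − shallow).
Δρ/ρ₀ = −αΔT + βΔS = 4.32 × 10⁻⁴ + 8.262 × 10⁻⁴ = 1.2582 × 10⁻³, so Δρ ≈ 1.290 kg m⁻³.
N² = (g/ρ₀)·Δρ/Δz = g·(Δρ/ρ₀)/Δz = 9.81 × 1.2582 × 10⁻³ / 87 = 1.4187 × 10⁻⁴ s⁻² ≈ 1.42 × 10⁻⁴ s⁻².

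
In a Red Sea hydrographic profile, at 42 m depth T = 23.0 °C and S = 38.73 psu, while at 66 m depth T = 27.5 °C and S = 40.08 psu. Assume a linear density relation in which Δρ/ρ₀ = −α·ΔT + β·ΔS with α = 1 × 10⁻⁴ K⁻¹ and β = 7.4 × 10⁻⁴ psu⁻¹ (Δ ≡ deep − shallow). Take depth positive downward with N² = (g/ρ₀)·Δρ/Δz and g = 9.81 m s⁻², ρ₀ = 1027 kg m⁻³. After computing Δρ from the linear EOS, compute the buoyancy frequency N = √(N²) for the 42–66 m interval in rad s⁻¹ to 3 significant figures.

ΔT = +4.5 K, ΔS = +1.35 psu (deep − shallow).
Δρ/ρ₀ = −αΔT + βΔS = -4.50 × 10⁻⁴ + 9.99 × 10⁻⁴ = 5.49 × 10⁻⁴, so Δρ ≈ 0.5638 kg m⁻³.
N² = (g/ρ₀)·Δρ/Δz = g·(Δρ/ρ₀)/Δz = 9.81 × 5.49 × 10⁻⁴ / 24 = 2.2440 × 10⁻⁴ s⁻².
N = √(2.2440 × 10⁻⁴) = 0.014980 rad s⁻¹ ≈ 0.0150 rad s⁻¹.

0.0150 rad s⁻¹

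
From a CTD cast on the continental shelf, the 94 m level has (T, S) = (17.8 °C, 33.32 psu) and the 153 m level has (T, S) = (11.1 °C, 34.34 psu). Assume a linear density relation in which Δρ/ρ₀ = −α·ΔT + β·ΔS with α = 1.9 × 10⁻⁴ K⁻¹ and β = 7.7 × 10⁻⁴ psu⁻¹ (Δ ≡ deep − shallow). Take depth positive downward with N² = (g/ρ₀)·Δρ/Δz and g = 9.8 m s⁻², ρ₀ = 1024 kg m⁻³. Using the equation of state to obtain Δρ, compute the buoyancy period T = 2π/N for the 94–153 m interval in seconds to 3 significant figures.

340 s

ΔT = -6.7 K, ΔS = +1.02 psu (deep − shallow).
Δρ/ρ₀ = −αΔT + βΔS = 1.273 × 10⁻³ + 7.854 × 10⁻⁴ = 2.0584 × 10⁻³, so Δρ ≈ 2.108 kg m⁻³.
N² = (g/ρ₀)·Δρ/Δz = g·(Δρ/ρ₀)/Δz = 9.8 × 2.0584 × 10⁻³ / 59 = 3.4190 × 10⁻⁴ s⁻².
N = √(3.4190 × 10⁻⁴) = 0.018491 rad s⁻¹ → T = 2π/N = 339.80 s ≈ 340 s.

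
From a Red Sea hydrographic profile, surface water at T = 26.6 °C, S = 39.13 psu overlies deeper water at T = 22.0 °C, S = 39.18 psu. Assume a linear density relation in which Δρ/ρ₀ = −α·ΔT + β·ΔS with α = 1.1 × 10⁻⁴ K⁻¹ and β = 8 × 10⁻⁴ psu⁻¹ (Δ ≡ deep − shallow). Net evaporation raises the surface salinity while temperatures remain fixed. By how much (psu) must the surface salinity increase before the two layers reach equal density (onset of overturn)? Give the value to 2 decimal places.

0.68 psu

Neutral buoyancy requires −α(T_deep − T_surf) + β(S_deep − S_surf′) = 0.
S_surf′ = S_deep − (α/β)·ΔT = 39.18 − (1.1 × 10⁻⁴/8 × 10⁻⁴)·(-4.6) = 39.8125 psu.
Increase required: 39.8125 − 39.13 = 0.6825 psu.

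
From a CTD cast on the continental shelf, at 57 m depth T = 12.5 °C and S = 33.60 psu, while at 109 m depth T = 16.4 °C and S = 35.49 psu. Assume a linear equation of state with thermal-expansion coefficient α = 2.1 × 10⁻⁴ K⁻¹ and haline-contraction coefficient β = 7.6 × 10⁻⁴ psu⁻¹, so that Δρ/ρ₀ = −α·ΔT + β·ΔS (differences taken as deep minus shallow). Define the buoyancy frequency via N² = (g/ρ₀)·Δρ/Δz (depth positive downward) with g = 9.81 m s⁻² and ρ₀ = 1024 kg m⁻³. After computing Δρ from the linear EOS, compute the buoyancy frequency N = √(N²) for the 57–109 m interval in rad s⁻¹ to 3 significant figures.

0.0108 rad s⁻¹

ΔT = +3.9 K, ΔS = +1.89 psu (deep − shallow).
Δρ/ρ₀ = −αΔT + βΔS = -8.19 × 10⁻⁴ + 1.4364 × 10⁻³ = 6.174 × 10⁻⁴, so Δρ ≈ 0.6322 kg m⁻³.
N² = (g/ρ₀)·Δρ/Δz = g·(Δρ/ρ₀)/Δz = 9.81 × 6.174 × 10⁻⁴ / 52 = 1.1647 × 10⁻⁴ s⁻².
N = √(1.1647 × 10⁻⁴) = 0.010792 rad s⁻¹ ≈ 0.0108 rad s⁻¹.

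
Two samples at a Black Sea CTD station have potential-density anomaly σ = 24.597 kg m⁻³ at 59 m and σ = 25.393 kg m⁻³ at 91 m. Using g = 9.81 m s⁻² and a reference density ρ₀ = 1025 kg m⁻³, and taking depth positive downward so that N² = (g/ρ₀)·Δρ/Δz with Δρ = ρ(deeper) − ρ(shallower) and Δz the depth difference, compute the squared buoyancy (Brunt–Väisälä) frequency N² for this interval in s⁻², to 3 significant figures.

2.38 × 10⁻⁴ s⁻²

Δρ = 1025.393 − 1024.597 = 0.796 kg m⁻³ over Δz = 91 − 59 = 32 m.
N² = (9.81/1025) × (0.796/32) = 2.3807 × 10⁻⁴ s⁻² ≈ 2.38 × 10⁻⁴ s⁻².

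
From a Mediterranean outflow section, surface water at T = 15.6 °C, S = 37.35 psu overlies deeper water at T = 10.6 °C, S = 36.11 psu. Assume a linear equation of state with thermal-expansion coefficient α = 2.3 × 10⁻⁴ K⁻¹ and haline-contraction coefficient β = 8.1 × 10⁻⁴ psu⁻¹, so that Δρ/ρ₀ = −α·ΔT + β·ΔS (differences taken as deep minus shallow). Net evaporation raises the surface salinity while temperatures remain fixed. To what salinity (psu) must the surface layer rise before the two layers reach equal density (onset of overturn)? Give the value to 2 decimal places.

Neutral buoyancy requires −α(T_deep − T_surf) + β(S_deep − S_surf′) = 0.
S_surf′ = S_deep − (α/β)·ΔT = 36.11 − (2.3 × 10⁻⁴/8.1 × 10⁻⁴)·(-5.0) = 37.5298 psu.
Increase required: 37.5298 − 37.35 = 0.1798 psu.

37.53 psu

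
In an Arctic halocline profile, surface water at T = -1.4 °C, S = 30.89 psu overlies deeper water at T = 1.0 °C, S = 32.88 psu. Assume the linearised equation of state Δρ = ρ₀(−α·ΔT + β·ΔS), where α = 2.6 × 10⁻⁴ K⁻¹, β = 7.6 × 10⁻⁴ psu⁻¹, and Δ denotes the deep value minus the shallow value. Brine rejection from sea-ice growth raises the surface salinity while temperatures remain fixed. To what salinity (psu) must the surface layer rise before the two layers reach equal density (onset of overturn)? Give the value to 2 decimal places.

32.06 psu

Neutral buoyancy requires −α(T_deep − T_surf) + β(S_deep − S_surf′) = 0.
S_surf′ = S_deep − (α/β)·ΔT = 32.88 − (2.6 × 10⁻⁴/7.6 × 10⁻⁴)·(+2.4) = 32.0589 psu.
Increase required: 32.0589 − 30.89 = 1.1689 psu.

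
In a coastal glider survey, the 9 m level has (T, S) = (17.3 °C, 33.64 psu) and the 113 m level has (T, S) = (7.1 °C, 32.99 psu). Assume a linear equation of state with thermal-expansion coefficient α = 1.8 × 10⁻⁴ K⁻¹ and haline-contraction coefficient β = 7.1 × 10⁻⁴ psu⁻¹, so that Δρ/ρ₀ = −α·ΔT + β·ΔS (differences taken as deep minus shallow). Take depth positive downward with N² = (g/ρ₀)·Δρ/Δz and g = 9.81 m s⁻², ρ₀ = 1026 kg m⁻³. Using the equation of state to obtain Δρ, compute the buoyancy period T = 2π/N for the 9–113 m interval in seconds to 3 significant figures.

ΔT = -10.2 K, ΔS = -0.65 psu (deep − shallow).
Δρ/ρ₀ = −αΔT + βΔS = 1.836 × 10⁻³ − 4.615 × 10⁻⁴ = 1.3745 × 10⁻³, so Δρ ≈ 1.410 kg m⁻³.
N² = (g/ρ₀)·Δρ/Δz = g·(Δρ/ρ₀)/Δz = 9.81 × 1.3745 × 10⁻³ / 104 = 1.2965 × 10⁻⁴ s⁻².
N = √(1.2965 × 10⁻⁴) = 0.011386 rad s⁻¹ → T = 2π/N = 551.83 s ≈ 552 s.

552 s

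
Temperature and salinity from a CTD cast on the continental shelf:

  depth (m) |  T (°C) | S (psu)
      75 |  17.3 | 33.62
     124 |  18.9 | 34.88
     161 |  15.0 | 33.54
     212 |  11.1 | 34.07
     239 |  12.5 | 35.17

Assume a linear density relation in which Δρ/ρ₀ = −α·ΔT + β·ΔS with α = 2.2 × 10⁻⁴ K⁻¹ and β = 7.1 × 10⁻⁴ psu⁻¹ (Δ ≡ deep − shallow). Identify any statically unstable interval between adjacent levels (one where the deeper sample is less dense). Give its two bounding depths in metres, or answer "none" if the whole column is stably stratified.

124–161 m

Evaluate Δρ/ρ₀ = −αΔT + βΔS across each adjacent pair:
  75–124 m: −αΔT+βΔS = −(2.2 × 10⁻⁴)(+1.6)+(7.1 × 10⁻⁴)(+1.26) = 5.4 × 10⁻⁴ → stable
  124–161 m: −αΔT+βΔS = −(2.2 × 10⁻⁴)(-3.9)+(7.1 × 10⁻⁴)(-1.34) = -9.3 × 10⁻⁵ → UNSTABLE
  161–212 m: −αΔT+βΔS = −(2.2 × 10⁻⁴)(-3.9)+(7.1 × 10⁻⁴)(+0.53) = 1.2 × 10⁻³ → stable
  212–239 m: −αΔT+βΔS = −(2.2 × 10⁻⁴)(+1.4)+(7.1 × 10⁻⁴)(+1.10) = 4.7 × 10⁻⁴ → stable
The 124–161 m interval has Δρ < 0: lighter water underlies denser water.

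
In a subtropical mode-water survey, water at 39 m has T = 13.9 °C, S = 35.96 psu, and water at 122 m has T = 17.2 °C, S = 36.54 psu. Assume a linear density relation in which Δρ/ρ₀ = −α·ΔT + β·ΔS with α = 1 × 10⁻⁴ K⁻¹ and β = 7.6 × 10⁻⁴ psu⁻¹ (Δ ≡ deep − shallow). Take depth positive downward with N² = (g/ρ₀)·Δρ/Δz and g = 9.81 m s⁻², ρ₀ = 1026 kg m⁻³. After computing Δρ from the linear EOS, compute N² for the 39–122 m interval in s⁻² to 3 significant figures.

1.31 × 10⁻⁵ s⁻²

ΔT = +3.3 K, ΔS = +0.58 psu (deep − shallow).
Δρ/ρ₀ = −αΔT + βΔS = -3.30 × 10⁻⁴ + 4.408 × 10⁻⁴ = 1.108 × 10⁻⁴, so Δρ ≈ 0.1137 kg m⁻³.
N² = (g/ρ₀)·Δρ/Δz = g·(Δρ/ρ₀)/Δz = 9.81 × 1.108 × 10⁻⁴ / 83 = 1.3096 × 10⁻⁵ s⁻² ≈ 1.31 × 10⁻⁵ s⁻².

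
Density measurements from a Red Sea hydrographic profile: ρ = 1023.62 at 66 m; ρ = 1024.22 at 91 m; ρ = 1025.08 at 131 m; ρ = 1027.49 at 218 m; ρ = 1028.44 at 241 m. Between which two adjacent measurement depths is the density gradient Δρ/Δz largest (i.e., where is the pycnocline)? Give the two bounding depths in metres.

218–241 m

Compute the density gradient over each adjacent pair:
  66–91 m: Δρ/Δz = 0.60/25 = 0.024 kg m⁻⁴
  91–131 m: Δρ/Δz = 0.86/40 = 0.021 kg m⁻⁴
  131–218 m: Δρ/Δz = 2.41/87 = 0.028 kg m⁻⁴
  218–241 m: Δρ/Δz = 0.95/23 = 0.041 kg m⁻⁴
The largest gradient is in the 218–241 m interval — the pycnocline.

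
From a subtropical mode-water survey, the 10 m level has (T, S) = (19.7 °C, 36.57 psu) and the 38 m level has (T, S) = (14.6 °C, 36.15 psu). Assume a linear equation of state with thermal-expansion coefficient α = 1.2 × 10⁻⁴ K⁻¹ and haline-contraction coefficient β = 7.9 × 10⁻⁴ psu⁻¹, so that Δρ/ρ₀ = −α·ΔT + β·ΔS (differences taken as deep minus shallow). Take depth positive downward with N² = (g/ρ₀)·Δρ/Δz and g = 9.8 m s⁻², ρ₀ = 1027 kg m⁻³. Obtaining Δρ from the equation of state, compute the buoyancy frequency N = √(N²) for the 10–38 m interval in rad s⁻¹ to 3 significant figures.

ΔT = -5.1 K, ΔS = -0.42 psu (deep − shallow).
Δρ/ρ₀ = −αΔT + βΔS = 6.12 × 10⁻⁴ − 3.318 × 10⁻⁴ = 2.802 × 10⁻⁴, so Δρ ≈ 0.2878 kg m⁻³.
N² = (g/ρ₀)·Δρ/Δz = g·(Δρ/ρ₀)/Δz = 9.8 × 2.802 × 10⁻⁴ / 28 = 9.8070 × 10⁻⁵ s⁻².
N = √(9.8070 × 10⁻⁵) = 9.9030 × 10⁻³ rad s⁻¹ ≈ 9.90 × 10⁻³ rad s⁻¹.

9.90 × 10⁻³ rad s⁻¹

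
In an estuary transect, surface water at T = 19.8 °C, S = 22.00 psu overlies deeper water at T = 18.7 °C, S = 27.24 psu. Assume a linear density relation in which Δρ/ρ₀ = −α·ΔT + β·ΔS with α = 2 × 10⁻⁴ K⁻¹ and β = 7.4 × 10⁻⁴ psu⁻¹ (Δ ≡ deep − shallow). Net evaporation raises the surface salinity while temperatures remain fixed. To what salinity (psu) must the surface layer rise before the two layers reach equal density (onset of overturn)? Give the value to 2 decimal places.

Neutral buoyancy requires −α(T_deep − T_surf) + β(S_deep − S_surf′) = 0.
S_surf′ = S_deep − (α/β)·ΔT = 27.24 − (2 × 10⁻⁴/7.4 × 10⁻⁴)·(-1.1) = 27.5373 psu.
Increase required: 27.5373 − 22.00 = 5.5373 psu.

27.54 psu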